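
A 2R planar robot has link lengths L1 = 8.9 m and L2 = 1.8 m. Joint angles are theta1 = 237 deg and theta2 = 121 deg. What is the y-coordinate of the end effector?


Convert angles to radians: theta1 = 4.1364, theta2 = 2.1118
y = L1*sin(theta1) + L2*sin(theta1+theta2)
y = -7.4642 + -0.0628
y = -7.527


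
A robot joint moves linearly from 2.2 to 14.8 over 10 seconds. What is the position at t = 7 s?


s = t/T = 7/10 = 0.7
p(t) = p0 + (pf-p0)*s
= 2.2 + (14.8 - 2.2) * 0.7
= 11.02


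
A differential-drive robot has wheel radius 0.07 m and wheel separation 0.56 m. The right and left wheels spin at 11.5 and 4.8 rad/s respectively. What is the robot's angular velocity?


vR = r*wR = 0.07*11.5 = 0.805 m/s
vL = r*wL = 0.07*4.8 = 0.336 m/s
v = (vR+vL)/2 = 0.5705 m/s
omega = (vR-vL)/L = 0.8375 rad/s
angular velocity = 0.8375 rad/s


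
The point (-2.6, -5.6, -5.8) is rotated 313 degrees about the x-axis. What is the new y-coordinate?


Rotation about x-axis: y' = y*cos(theta) - z*sin(theta)
= -5.6 * 0.682 - -5.8 * -0.7314
= -8.061


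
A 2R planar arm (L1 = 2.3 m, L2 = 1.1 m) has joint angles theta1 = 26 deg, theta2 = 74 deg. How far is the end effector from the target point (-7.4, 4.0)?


End effector via forward kinematics:
x = L1*cos(t1) + L2*cos(t1+t2) = 1.8762
y = L1*sin(t1) + L2*sin(t1+t2) = 2.0915
Distance to target:
d = sqrt((-7.4 - 1.8762)^2 + (4.0 - 2.0915)^2)
= sqrt(86.0481 + 3.6422)
= 9.4705 m


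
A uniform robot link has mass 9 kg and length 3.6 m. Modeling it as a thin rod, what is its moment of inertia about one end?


I = (1/3) * m * L^2
= (1/3) * 9 * 3.6^2
= 0.333333 * 9 * 12.96
= 38.88 kg*m^2


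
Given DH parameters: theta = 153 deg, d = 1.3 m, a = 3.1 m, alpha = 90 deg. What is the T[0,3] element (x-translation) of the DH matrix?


T[0,3] = a * cos(theta)
= 3.1 * cos(153 deg)
= 3.1 * -0.891
= -2.7621


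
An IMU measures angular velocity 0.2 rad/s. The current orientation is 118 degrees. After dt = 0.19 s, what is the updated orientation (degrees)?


delta_theta = w * dt = 0.2 * 0.19 = 0.038 rad
= 2.1772 deg
theta_new = 118 + 2.1772 = 120.1772 deg


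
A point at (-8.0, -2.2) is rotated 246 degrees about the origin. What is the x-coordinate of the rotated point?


x' = x*cos(theta) - y*sin(theta)
cos(246 deg) = -0.4067, sin(246 deg) = -0.9135
x' = -8.0 * -0.4067 - -2.2 * -0.9135
= 3.2539 - 2.0098
= 1.2441


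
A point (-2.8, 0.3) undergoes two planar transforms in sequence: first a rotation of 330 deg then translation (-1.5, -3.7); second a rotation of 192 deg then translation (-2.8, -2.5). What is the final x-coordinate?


After transform 1:
x1 = cos(330)*-2.8 - sin(330)*0.3 + -1.5 = -3.7749
y1 = sin(330)*-2.8 + cos(330)*0.3 + -3.7 = -2.0402
After transform 2:
x2 = cos(192)*-3.7749 - sin(192)*-2.0402 + -2.8
= 0.4682


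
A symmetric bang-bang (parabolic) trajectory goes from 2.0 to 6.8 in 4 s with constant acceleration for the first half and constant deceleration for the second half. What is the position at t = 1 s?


Symmetric rest-to-rest: each phase covers (pf-p0)/2 in time T/2. 0.5*a*(T/2)^2 = (pf-p0)/2 => a = 4*(pf-p0)/T^2
a = 4*(6.8-2.0)/4^2 = 1.2
t = 1 is in the acceleration phase (t <= T/2).
p = p0 + 0.5*a*t^2 = 2.0 + 0.5*1.2*1^2
= 2.6


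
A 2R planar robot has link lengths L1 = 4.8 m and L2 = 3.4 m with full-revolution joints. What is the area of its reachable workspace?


r_max = L1 + L2 = 8.2 m
r_min = |L1 - L2| = 1.4 m
Area = pi*(r_max^2 - r_min^2)
= pi*(67.24 - 1.96)
= pi * 65.28
= 205.0832 m^2


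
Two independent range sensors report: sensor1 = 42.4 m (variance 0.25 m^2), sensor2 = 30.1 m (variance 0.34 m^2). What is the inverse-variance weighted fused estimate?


w1 = (1/var1) / (1/var1 + 1/var2)
   = 4.0 / (4.0 + 2.9412) = 0.5763
w2 = 1 - w1 = 0.4237
fused = w1*s1 + w2*s2 = 24.4339 + 12.7542
= 37.1881 m


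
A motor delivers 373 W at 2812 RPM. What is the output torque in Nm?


omega = 2812 * 2*pi/60 = 294.472 rad/s
tau = P / omega = 373 / 294.472
= 1.2667 Nm


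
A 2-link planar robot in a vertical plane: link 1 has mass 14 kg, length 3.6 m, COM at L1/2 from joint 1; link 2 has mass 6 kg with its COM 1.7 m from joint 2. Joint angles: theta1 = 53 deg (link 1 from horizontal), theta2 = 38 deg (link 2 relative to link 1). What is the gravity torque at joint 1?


Horizontal distance from joint 1 to link-1 COM:
  x_c1 = (L1/2)*cos(t1) = 1.8 * 0.6018 = 1.0833 m
Horizontal distance from joint 1 to link-2 COM:
  x_c2 = L1*cos(t1) + Lc2*cos(t1+t2)
       = 3.6*0.6018 + 1.7*-0.0175 = 2.1369 m
tau1 = m1*g*x_c1 + m2*g*x_c2
     = 14*9.81*1.0833 + 6*9.81*2.1369
     = 148.7759 + 125.7759
     = 274.5518 Nm


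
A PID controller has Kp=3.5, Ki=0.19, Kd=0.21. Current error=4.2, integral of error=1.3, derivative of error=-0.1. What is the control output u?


u = Kp*e + Ki*int(e) + Kd*de/dt
= 3.5*4.2 + 0.19*1.3 + 0.21*(-0.1)
= 14.7 + 0.247 + -0.021
= 14.926


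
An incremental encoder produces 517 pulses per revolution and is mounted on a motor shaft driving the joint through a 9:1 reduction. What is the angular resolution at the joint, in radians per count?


counts per rev = 517
effective counts at joint = 517 * 9 = 4653
resolution = 2*pi / 4653
= 0.0014 rad/count


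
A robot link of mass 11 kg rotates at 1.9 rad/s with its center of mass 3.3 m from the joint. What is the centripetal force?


F = m * omega^2 * r
= 11 * 1.9^2 * 3.3
= 11 * 3.61 * 3.3
= 131.043 N


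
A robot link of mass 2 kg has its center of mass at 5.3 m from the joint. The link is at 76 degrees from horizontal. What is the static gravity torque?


tau = m*g*L*cos(angle)
= 2 * 9.81 * 5.3 * cos(76 deg)
= 2 * 9.81 * 5.3 * 0.2419
= 25.1565 Nm


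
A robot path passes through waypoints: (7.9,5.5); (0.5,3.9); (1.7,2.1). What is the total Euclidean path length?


Segment lengths:
  seg1 = sqrt((-7.4)^2 + (-1.6)^2) = 7.571
  seg2 = sqrt((1.2)^2 + (-1.8)^2) = 2.1633
Total = 9.7343


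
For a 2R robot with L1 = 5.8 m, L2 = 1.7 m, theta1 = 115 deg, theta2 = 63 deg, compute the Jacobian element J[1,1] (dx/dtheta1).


J[1,1] = -L1*sin(t1) - L2*sin(t1+t2)
= -5.8*sin(115) - 1.7*sin(178)
= -5.3159


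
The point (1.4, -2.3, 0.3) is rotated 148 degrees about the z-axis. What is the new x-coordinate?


Rotation about z-axis: x' = x*cos(theta) - y*sin(theta)
= 1.4 * -0.848 - -2.3 * 0.5299
= 0.0315


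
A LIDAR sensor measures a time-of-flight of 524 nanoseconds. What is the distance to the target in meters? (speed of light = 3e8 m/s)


tof = 524 ns = 5.24e-07 s
dist = c * tof / 2
= 3e8 * 5.24e-07 / 2
= 78.6 m


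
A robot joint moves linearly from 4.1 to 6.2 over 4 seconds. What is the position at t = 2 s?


s = t/T = 2/4 = 0.5
p(t) = p0 + (pf-p0)*s
= 4.1 + (6.2 - 4.1) * 0.5
= 5.15


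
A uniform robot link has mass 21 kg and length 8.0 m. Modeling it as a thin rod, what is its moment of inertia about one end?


I = (1/3) * m * L^2
= (1/3) * 21 * 8.0^2
= 0.333333 * 21 * 64.0
= 448.0 kg*m^2


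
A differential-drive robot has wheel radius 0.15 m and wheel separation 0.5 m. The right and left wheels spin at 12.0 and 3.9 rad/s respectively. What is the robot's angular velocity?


vR = r*wR = 0.15*12.0 = 1.8 m/s
vL = r*wL = 0.15*3.9 = 0.585 m/s
v = (vR+vL)/2 = 1.1925 m/s
omega = (vR-vL)/L = 2.43 rad/s
angular velocity = 2.43 rad/s


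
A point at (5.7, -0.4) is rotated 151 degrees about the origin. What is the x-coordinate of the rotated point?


x' = x*cos(theta) - y*sin(theta)
cos(151 deg) = -0.8746, sin(151 deg) = 0.4848
x' = 5.7 * -0.8746 - -0.4 * 0.4848
= -4.9853 - -0.1939
= -4.7914


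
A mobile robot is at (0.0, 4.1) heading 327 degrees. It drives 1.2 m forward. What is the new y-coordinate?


y_new = y0 + d*sin(theta)
= 4.1 + 1.2*sin(327)
= 4.1 + -0.6536
= 3.4464


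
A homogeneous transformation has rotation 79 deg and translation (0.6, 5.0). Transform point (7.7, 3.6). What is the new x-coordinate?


x' = cos(theta)*px - sin(theta)*py + tx
= 0.1908*7.7 - 0.9816*3.6 + 0.6
= -1.4646


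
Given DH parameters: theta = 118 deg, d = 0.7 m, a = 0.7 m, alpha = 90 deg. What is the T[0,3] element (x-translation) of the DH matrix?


T[0,3] = a * cos(theta)
= 0.7 * cos(118 deg)
= 0.7 * -0.4695
= -0.3286


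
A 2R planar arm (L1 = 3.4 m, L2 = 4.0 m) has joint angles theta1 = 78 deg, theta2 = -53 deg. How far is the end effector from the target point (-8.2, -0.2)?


End effector via forward kinematics:
x = L1*cos(t1) + L2*cos(t1+t2) = 4.3321
y = L1*sin(t1) + L2*sin(t1+t2) = 5.0162
Distance to target:
d = sqrt((-8.2 - 4.3321)^2 + (-0.2 - 5.0162)^2)
= sqrt(157.0543 + 27.2085)
= 13.5743 m


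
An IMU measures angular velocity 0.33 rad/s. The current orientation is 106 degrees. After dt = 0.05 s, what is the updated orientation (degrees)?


delta_theta = w * dt = 0.33 * 0.05 = 0.0165 rad
= 0.9454 deg
theta_new = 106 + 0.9454 = 106.9454 deg


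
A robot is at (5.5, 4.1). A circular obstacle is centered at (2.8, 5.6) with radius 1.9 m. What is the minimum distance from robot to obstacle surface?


center_dist = sqrt((5.5-2.8)^2 + (4.1-5.6)^2)
= sqrt(7.29 + 2.25)
= 3.0887
min_dist = center_dist - radius = 3.0887 - 1.9 = 1.1887 m


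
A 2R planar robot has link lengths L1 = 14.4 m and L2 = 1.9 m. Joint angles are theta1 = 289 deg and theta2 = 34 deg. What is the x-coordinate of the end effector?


Convert angles to radians: theta1 = 5.044, theta2 = 0.5934
x = L1*cos(theta1) + L2*cos(theta1+theta2)
x = 4.6882 + 1.5174
x = 6.2056


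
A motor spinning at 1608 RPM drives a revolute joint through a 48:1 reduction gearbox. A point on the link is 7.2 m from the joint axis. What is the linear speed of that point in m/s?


omega_motor = 1608 * 2*pi/60 = 168.3894 rad/s
omega_joint = omega_motor / 48 = 3.5081 rad/s
v = omega_joint * r = 3.5081 * 7.2
= 25.2584 m/s


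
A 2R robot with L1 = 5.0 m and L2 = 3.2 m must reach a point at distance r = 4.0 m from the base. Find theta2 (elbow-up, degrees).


cos(theta2) = (r^2 - L1^2 - L2^2) / (2*L1*L2)
cos(theta2) = (16.0 - 25.0 - 10.24) / 32.0
cos(theta2) = -0.60125
theta2 = 126.9595 degrees


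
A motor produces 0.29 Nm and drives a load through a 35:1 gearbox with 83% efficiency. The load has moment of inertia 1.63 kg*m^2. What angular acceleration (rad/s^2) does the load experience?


tau_out = tau_motor * N * eta
= 0.29 * 35 * 0.83 = 8.4245 Nm
alpha = tau_out / I = 8.4245 / 1.63
= 5.1684 rad/s^2


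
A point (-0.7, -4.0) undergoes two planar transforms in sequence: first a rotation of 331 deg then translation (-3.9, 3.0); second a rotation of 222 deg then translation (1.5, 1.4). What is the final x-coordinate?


After transform 1:
x1 = cos(331)*-0.7 - sin(331)*-4.0 + -3.9 = -6.4515
y1 = sin(331)*-0.7 + cos(331)*-4.0 + 3.0 = -0.1591
After transform 2:
x2 = cos(222)*-6.4515 - sin(222)*-0.1591 + 1.5
= 6.1879


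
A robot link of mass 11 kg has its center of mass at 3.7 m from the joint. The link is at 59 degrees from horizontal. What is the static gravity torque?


tau = m*g*L*cos(angle)
= 11 * 9.81 * 3.7 * cos(59 deg)
= 11 * 9.81 * 3.7 * 0.515
= 205.6377 Nm


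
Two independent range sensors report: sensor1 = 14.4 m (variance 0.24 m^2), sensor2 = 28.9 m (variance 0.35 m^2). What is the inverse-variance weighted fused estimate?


w1 = (1/var1) / (1/var1 + 1/var2)
   = 4.1667 / (4.1667 + 2.8571) = 0.5932
w2 = 1 - w1 = 0.4068
fused = w1*s1 + w2*s2 = 8.5424 + 11.7559
= 20.2983 m


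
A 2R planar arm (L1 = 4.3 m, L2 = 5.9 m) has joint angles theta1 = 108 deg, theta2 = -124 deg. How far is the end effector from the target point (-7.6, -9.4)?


End effector via forward kinematics:
x = L1*cos(t1) + L2*cos(t1+t2) = 4.3427
y = L1*sin(t1) + L2*sin(t1+t2) = 2.4633
Distance to target:
d = sqrt((-7.6 - 4.3427)^2 + (-9.4 - 2.4633)^2)
= sqrt(142.6274 + 140.7375)
= 16.8334 m


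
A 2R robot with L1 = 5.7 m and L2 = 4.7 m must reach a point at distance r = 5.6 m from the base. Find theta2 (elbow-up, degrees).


cos(theta2) = (r^2 - L1^2 - L2^2) / (2*L1*L2)
cos(theta2) = (31.36 - 32.49 - 22.09) / 53.58
cos(theta2) = -0.433371
theta2 = 115.6817 degrees


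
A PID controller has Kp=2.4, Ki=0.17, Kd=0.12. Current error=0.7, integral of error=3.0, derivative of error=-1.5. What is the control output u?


u = Kp*e + Ki*int(e) + Kd*de/dt
= 2.4*0.7 + 0.17*3.0 + 0.12*(-1.5)
= 1.68 + 0.51 + -0.18
= 2.01


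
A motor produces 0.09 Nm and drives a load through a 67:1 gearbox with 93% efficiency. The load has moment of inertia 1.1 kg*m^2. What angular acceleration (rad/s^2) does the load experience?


tau_out = tau_motor * N * eta
= 0.09 * 67 * 0.93 = 5.6079 Nm
alpha = tau_out / I = 5.6079 / 1.1
= 5.0981 rad/s^2


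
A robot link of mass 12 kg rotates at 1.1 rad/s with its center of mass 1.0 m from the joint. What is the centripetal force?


F = m * omega^2 * r
= 12 * 1.1^2 * 1.0
= 12 * 1.21 * 1.0
= 14.52 N


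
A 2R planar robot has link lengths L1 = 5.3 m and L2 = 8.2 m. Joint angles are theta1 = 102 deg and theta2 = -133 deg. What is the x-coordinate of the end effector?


Convert angles to radians: theta1 = 1.7802, theta2 = -2.3213
x = L1*cos(theta1) + L2*cos(theta1+theta2)
x = -1.1019 + 7.0288
x = 5.9268


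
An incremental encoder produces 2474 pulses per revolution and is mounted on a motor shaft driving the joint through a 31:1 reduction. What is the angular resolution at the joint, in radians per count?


counts per rev = 2474
effective counts at joint = 2474 * 31 = 76694
resolution = 2*pi / 76694
= 8.1925e-05 rad/count


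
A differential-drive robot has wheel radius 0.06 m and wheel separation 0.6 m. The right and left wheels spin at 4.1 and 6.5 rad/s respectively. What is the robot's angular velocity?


vR = r*wR = 0.06*4.1 = 0.246 m/s
vL = r*wL = 0.06*6.5 = 0.39 m/s
v = (vR+vL)/2 = 0.318 m/s
omega = (vR-vL)/L = -0.24 rad/s
angular velocity = -0.24 rad/s


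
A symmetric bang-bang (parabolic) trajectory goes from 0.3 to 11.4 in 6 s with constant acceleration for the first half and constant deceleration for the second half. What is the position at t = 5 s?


Symmetric rest-to-rest: each phase covers (pf-p0)/2 in time T/2. 0.5*a*(T/2)^2 = (pf-p0)/2 => a = 4*(pf-p0)/T^2
a = 4*(11.4-0.3)/6^2 = 1.2333
t = 5 is in the deceleration phase (t > T/2).
p = pf - 0.5*a*(T-t)^2 = 11.4 - 0.5*1.2333*1^2
= 10.7833


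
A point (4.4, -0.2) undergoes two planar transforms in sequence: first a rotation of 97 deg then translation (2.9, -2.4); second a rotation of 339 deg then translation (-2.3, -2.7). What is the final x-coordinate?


After transform 1:
x1 = cos(97)*4.4 - sin(97)*-0.2 + 2.9 = 2.5623
y1 = sin(97)*4.4 + cos(97)*-0.2 + -2.4 = 1.9916
After transform 2:
x2 = cos(339)*2.5623 - sin(339)*1.9916 + -2.3
= 0.8058


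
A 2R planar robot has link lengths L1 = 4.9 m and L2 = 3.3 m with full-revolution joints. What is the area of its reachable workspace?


r_max = L1 + L2 = 8.2 m
r_min = |L1 - L2| = 1.6 m
Area = pi*(r_max^2 - r_min^2)
= pi*(67.24 - 2.56)
= pi * 64.68
= 203.1982 m^2


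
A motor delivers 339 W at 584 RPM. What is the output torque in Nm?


omega = 584 * 2*pi/60 = 61.1563 rad/s
tau = P / omega = 339 / 61.1563
= 5.5432 Nm


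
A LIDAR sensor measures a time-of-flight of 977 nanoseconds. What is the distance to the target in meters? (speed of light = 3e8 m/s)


tof = 977 ns = 9.77e-07 s
dist = c * tof / 2
= 3e8 * 9.77e-07 / 2
= 146.55 m


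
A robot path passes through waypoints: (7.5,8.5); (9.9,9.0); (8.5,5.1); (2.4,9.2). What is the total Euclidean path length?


Segment lengths:
  seg1 = sqrt((2.4)^2 + (0.5)^2) = 2.4515
  seg2 = sqrt((-1.4)^2 + (-3.9)^2) = 4.1437
  seg3 = sqrt((-6.1)^2 + (4.1)^2) = 7.3498
Total = 13.945


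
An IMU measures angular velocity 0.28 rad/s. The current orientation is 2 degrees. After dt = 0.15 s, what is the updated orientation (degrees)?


delta_theta = w * dt = 0.28 * 0.15 = 0.042 rad
= 2.4064 deg
theta_new = 2 + 2.4064 = 4.4064 deg


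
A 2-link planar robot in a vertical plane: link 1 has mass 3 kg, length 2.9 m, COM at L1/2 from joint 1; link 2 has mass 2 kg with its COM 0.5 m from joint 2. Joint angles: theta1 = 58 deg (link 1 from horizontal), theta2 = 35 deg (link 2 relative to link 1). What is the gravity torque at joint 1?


Horizontal distance from joint 1 to link-1 COM:
  x_c1 = (L1/2)*cos(t1) = 1.45 * 0.5299 = 0.7684 m
Horizontal distance from joint 1 to link-2 COM:
  x_c2 = L1*cos(t1) + Lc2*cos(t1+t2)
       = 2.9*0.5299 + 0.5*-0.0523 = 1.5106 m
tau1 = m1*g*x_c1 + m2*g*x_c2
     = 3*9.81*0.7684 + 2*9.81*1.5106
     = 22.6135 + 29.6379
     = 52.2514 Nm


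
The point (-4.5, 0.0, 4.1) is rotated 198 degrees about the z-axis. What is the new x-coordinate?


Rotation about z-axis: x' = x*cos(theta) - y*sin(theta)
= -4.5 * -0.9511 - 0.0 * -0.309
= 4.2798


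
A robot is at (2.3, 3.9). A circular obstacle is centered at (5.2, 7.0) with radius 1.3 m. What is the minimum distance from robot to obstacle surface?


center_dist = sqrt((2.3-5.2)^2 + (3.9-7.0)^2)
= sqrt(8.41 + 9.61)
= 4.245
min_dist = center_dist - radius = 4.245 - 1.3 = 2.945 m


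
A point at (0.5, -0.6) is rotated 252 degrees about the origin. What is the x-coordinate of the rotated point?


x' = x*cos(theta) - y*sin(theta)
cos(252 deg) = -0.309, sin(252 deg) = -0.9511
x' = 0.5 * -0.309 - -0.6 * -0.9511
= -0.1545 - 0.5706
= -0.7251


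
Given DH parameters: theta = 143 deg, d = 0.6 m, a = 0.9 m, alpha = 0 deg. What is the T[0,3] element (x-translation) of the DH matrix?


T[0,3] = a * cos(theta)
= 0.9 * cos(143 deg)
= 0.9 * -0.7986
= -0.7188


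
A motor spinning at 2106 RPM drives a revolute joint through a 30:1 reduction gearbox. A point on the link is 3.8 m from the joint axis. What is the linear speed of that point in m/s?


omega_motor = 2106 * 2*pi/60 = 220.5398 rad/s
omega_joint = omega_motor / 30 = 7.3513 rad/s
v = omega_joint * r = 7.3513 * 3.8
= 27.935 m/s


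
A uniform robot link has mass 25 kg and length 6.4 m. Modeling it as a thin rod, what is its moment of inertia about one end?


I = (1/3) * m * L^2
= (1/3) * 25 * 6.4^2
= 0.333333 * 25 * 40.96
= 341.3333 kg*m^2


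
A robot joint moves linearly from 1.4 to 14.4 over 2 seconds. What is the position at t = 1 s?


s = t/T = 1/2 = 0.5
p(t) = p0 + (pf-p0)*s
= 1.4 + (14.4 - 1.4) * 0.5
= 7.9


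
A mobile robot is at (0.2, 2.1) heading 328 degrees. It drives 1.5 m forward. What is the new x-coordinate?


x_new = x0 + d*cos(theta)
= 0.2 + 1.5*cos(328)
= 0.2 + 1.2721
= 1.4721


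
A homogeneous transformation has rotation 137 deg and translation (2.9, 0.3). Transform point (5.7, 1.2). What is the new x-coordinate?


x' = cos(theta)*px - sin(theta)*py + tx
= -0.7314*5.7 - 0.682*1.2 + 2.9
= -2.0871


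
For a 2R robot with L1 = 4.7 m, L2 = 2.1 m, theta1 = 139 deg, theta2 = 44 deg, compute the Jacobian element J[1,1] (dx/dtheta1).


J[1,1] = -L1*sin(t1) - L2*sin(t1+t2)
= -4.7*sin(139) - 2.1*sin(183)
= -2.9736


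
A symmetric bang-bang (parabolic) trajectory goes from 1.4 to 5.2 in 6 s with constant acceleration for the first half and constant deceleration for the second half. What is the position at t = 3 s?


Symmetric rest-to-rest: each phase covers (pf-p0)/2 in time T/2. 0.5*a*(T/2)^2 = (pf-p0)/2 => a = 4*(pf-p0)/T^2
a = 4*(5.2-1.4)/6^2 = 0.4222
t = 3 is in the acceleration phase (t <= T/2).
p = p0 + 0.5*a*t^2 = 1.4 + 0.5*0.4222*3^2
= 3.3


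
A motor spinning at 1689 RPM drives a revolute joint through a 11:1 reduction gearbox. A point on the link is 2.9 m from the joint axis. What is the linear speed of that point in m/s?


omega_motor = 1689 * 2*pi/60 = 176.8717 rad/s
omega_joint = omega_motor / 11 = 16.0792 rad/s
v = omega_joint * r = 16.0792 * 2.9
= 46.6298 m/s


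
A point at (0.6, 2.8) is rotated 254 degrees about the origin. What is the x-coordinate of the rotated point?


x' = x*cos(theta) - y*sin(theta)
cos(254 deg) = -0.2756, sin(254 deg) = -0.9613
x' = 0.6 * -0.2756 - 2.8 * -0.9613
= -0.1654 - -2.6915
= 2.5262


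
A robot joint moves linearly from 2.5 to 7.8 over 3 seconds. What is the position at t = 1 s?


s = t/T = 1/3 = 0.3333
p(t) = p0 + (pf-p0)*s
= 2.5 + (7.8 - 2.5) * 0.3333
= 4.2667


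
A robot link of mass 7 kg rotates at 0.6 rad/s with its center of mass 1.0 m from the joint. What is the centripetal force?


F = m * omega^2 * r
= 7 * 0.6^2 * 1.0
= 7 * 0.36 * 1.0
= 2.52 N


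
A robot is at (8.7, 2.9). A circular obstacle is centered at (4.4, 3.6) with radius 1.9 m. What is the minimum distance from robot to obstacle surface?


center_dist = sqrt((8.7-4.4)^2 + (2.9-3.6)^2)
= sqrt(18.49 + 0.49)
= 4.3566
min_dist = center_dist - radius = 4.3566 - 1.9 = 2.4566 m


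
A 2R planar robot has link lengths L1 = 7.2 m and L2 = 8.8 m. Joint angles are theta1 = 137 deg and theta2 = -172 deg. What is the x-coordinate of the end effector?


Convert angles to radians: theta1 = 2.3911, theta2 = -3.002
x = L1*cos(theta1) + L2*cos(theta1+theta2)
x = -5.2657 + 7.2085
x = 1.9428


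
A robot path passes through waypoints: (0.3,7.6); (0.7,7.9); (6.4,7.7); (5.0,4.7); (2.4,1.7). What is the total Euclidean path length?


Segment lengths:
  seg1 = sqrt((0.4)^2 + (0.3)^2) = 0.5
  seg2 = sqrt((5.7)^2 + (-0.2)^2) = 5.7035
  seg3 = sqrt((-1.4)^2 + (-3.0)^2) = 3.3106
  seg4 = sqrt((-2.6)^2 + (-3.0)^2) = 3.9699
Total = 13.484


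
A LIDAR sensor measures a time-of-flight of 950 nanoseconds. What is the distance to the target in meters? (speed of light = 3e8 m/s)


tof = 950 ns = 9.5e-07 s
dist = c * tof / 2
= 3e8 * 9.5e-07 / 2
= 142.5 m


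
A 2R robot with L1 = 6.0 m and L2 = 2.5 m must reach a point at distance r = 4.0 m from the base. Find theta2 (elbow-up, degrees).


cos(theta2) = (r^2 - L1^2 - L2^2) / (2*L1*L2)
cos(theta2) = (16.0 - 36.0 - 6.25) / 30.0
cos(theta2) = -0.875
theta2 = 151.045 degrees


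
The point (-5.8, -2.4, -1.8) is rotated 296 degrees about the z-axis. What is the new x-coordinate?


Rotation about z-axis: x' = x*cos(theta) - y*sin(theta)
= -5.8 * 0.4384 - -2.4 * -0.8988
= -4.6997


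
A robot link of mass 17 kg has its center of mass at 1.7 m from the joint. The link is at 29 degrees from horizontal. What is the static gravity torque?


tau = m*g*L*cos(angle)
= 17 * 9.81 * 1.7 * cos(29 deg)
= 17 * 9.81 * 1.7 * 0.8746
= 247.9626 Nm


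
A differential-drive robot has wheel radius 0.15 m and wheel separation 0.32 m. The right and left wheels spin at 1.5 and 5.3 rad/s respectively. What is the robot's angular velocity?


vR = r*wR = 0.15*1.5 = 0.225 m/s
vL = r*wL = 0.15*5.3 = 0.795 m/s
v = (vR+vL)/2 = 0.51 m/s
omega = (vR-vL)/L = -1.7812 rad/s
angular velocity = -1.7812 rad/s


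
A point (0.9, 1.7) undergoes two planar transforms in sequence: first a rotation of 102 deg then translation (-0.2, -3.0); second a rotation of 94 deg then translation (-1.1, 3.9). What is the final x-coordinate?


After transform 1:
x1 = cos(102)*0.9 - sin(102)*1.7 + -0.2 = -2.05
y1 = sin(102)*0.9 + cos(102)*1.7 + -3.0 = -2.4731
After transform 2:
x2 = cos(94)*-2.05 - sin(94)*-2.4731 + -1.1
= 1.5101


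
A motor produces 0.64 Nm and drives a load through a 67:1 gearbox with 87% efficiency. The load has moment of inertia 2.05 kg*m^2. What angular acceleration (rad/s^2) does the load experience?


tau_out = tau_motor * N * eta
= 0.64 * 67 * 0.87 = 37.3056 Nm
alpha = tau_out / I = 37.3056 / 2.05
= 18.1979 rad/s^2


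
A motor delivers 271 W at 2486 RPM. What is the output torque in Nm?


omega = 2486 * 2*pi/60 = 260.3333 rad/s
tau = P / omega = 271 / 260.3333
= 1.041 Nm


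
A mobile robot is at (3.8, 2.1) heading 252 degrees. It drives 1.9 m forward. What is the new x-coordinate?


x_new = x0 + d*cos(theta)
= 3.8 + 1.9*cos(252)
= 3.8 + -0.5871
= 3.2129


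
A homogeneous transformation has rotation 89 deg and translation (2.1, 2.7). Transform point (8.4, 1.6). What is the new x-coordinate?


x' = cos(theta)*px - sin(theta)*py + tx
= 0.0175*8.4 - 0.9998*1.6 + 2.1
= 0.6468


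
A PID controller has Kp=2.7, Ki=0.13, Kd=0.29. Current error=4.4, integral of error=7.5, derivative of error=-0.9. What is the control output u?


u = Kp*e + Ki*int(e) + Kd*de/dt
= 2.7*4.4 + 0.13*7.5 + 0.29*(-0.9)
= 11.88 + 0.975 + -0.261
= 12.594


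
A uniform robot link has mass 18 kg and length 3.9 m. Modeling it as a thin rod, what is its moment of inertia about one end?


I = (1/3) * m * L^2
= (1/3) * 18 * 3.9^2
= 0.333333 * 18 * 15.21
= 91.26 kg*m^2


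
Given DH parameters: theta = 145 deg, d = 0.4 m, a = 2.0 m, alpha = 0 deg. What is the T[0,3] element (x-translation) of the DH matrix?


T[0,3] = a * cos(theta)
= 2.0 * cos(145 deg)
= 2.0 * -0.8192
= -1.6383


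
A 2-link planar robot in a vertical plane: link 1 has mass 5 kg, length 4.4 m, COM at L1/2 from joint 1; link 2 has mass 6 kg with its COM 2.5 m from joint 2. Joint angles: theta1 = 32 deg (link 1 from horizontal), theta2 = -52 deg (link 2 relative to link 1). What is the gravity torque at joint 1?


Horizontal distance from joint 1 to link-1 COM:
  x_c1 = (L1/2)*cos(t1) = 2.2 * 0.848 = 1.8657 m
Horizontal distance from joint 1 to link-2 COM:
  x_c2 = L1*cos(t1) + Lc2*cos(t1+t2)
       = 4.4*0.848 + 2.5*0.9397 = 6.0806 m
tau1 = m1*g*x_c1 + m2*g*x_c2
     = 5*9.81*1.8657 + 6*9.81*6.0806
     = 91.5129 + 357.9067
     = 449.4195 Nm


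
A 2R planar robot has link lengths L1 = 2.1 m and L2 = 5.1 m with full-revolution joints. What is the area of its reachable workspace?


r_max = L1 + L2 = 7.2 m
r_min = |L1 - L2| = 3.0 m
Area = pi*(r_max^2 - r_min^2)
= pi*(51.84 - 9.0)
= pi * 42.84
= 134.5858 m^2


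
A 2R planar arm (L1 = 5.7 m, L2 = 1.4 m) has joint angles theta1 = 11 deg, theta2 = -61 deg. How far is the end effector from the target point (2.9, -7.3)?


End effector via forward kinematics:
x = L1*cos(t1) + L2*cos(t1+t2) = 6.4952
y = L1*sin(t1) + L2*sin(t1+t2) = 0.0151
Distance to target:
d = sqrt((2.9 - 6.4952)^2 + (-7.3 - 0.0151)^2)
= sqrt(12.9253 + 53.5114)
= 8.1509 m


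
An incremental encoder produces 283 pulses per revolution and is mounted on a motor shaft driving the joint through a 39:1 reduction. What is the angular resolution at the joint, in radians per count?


counts per rev = 283
effective counts at joint = 283 * 39 = 11037
resolution = 2*pi / 11037
= 5.6928e-04 rad/count


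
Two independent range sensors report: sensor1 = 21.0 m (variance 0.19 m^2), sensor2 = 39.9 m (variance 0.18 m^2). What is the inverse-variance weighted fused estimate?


w1 = (1/var1) / (1/var1 + 1/var2)
   = 5.2632 / (5.2632 + 5.5556) = 0.4865
w2 = 1 - w1 = 0.5135
fused = w1*s1 + w2*s2 = 10.2162 + 20.4892
= 30.7054 m


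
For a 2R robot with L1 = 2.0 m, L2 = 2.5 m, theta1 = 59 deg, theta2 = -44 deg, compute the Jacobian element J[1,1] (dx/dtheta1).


J[1,1] = -L1*sin(t1) - L2*sin(t1+t2)
= -2.0*sin(59) - 2.5*sin(15)
= -2.3614


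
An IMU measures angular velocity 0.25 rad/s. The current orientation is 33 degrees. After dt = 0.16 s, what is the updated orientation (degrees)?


delta_theta = w * dt = 0.25 * 0.16 = 0.04 rad
= 2.2918 deg
theta_new = 33 + 2.2918 = 35.2918 deg


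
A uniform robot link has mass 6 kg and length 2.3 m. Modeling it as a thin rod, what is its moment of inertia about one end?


I = (1/3) * m * L^2
= (1/3) * 6 * 2.3^2
= 0.333333 * 6 * 5.29
= 10.58 kg*m^2


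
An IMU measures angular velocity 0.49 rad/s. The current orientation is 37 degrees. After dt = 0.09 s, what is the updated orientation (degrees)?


delta_theta = w * dt = 0.49 * 0.09 = 0.0441 rad
= 2.5267 deg
theta_new = 37 + 2.5267 = 39.5267 deg


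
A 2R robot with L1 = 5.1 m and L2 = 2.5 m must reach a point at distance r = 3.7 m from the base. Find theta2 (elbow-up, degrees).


cos(theta2) = (r^2 - L1^2 - L2^2) / (2*L1*L2)
cos(theta2) = (13.69 - 26.01 - 6.25) / 25.5
cos(theta2) = -0.728235
theta2 = 136.7387 degrees


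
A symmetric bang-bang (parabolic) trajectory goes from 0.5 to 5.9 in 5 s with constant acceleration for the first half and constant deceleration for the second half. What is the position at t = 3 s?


Symmetric rest-to-rest: each phase covers (pf-p0)/2 in time T/2. 0.5*a*(T/2)^2 = (pf-p0)/2 => a = 4*(pf-p0)/T^2
a = 4*(5.9-0.5)/5^2 = 0.864
t = 3 is in the deceleration phase (t > T/2).
p = pf - 0.5*a*(T-t)^2 = 5.9 - 0.5*0.864*2^2
= 4.172


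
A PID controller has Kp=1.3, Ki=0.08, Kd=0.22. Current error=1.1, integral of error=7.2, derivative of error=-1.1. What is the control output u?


u = Kp*e + Ki*int(e) + Kd*de/dt
= 1.3*1.1 + 0.08*7.2 + 0.22*(-1.1)
= 1.43 + 0.576 + -0.242
= 1.764


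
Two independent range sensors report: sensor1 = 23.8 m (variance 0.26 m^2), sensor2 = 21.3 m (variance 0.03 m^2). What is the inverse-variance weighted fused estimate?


w1 = (1/var1) / (1/var1 + 1/var2)
   = 3.8462 / (3.8462 + 33.3333) = 0.1034
w2 = 1 - w1 = 0.8966
fused = w1*s1 + w2*s2 = 2.4621 + 19.0966
= 21.5586 m


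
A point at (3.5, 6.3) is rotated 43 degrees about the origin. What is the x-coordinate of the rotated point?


x' = x*cos(theta) - y*sin(theta)
cos(43 deg) = 0.7314, sin(43 deg) = 0.682
x' = 3.5 * 0.7314 - 6.3 * 0.682
= 2.5597 - 4.2966
= -1.7369


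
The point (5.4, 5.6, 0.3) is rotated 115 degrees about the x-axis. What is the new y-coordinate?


Rotation about x-axis: y' = y*cos(theta) - z*sin(theta)
= 5.6 * -0.4226 - 0.3 * 0.9063
= -2.6386


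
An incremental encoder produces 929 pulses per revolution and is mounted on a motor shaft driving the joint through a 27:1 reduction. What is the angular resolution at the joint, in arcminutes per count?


counts per rev = 929
effective counts at joint = 929 * 27 = 25083
resolution = 360*60 / 25083
= 0.8611 arcmin/count


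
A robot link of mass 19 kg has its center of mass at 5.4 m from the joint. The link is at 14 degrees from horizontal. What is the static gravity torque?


tau = m*g*L*cos(angle)
= 19 * 9.81 * 5.4 * cos(14 deg)
= 19 * 9.81 * 5.4 * 0.9703
= 976.6085 Nm


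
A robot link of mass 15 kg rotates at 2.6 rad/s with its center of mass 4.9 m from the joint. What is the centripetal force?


F = m * omega^2 * r
= 15 * 2.6^2 * 4.9
= 15 * 6.76 * 4.9
= 496.86 N


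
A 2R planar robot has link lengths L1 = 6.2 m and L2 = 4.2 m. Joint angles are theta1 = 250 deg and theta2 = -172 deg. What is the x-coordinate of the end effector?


Convert angles to radians: theta1 = 4.3633, theta2 = -3.002
x = L1*cos(theta1) + L2*cos(theta1+theta2)
x = -2.1205 + 0.8732
x = -1.2473


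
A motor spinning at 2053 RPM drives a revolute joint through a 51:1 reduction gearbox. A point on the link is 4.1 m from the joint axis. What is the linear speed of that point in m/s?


omega_motor = 2053 * 2*pi/60 = 214.9897 rad/s
omega_joint = omega_motor / 51 = 4.2155 rad/s
v = omega_joint * r = 4.2155 * 4.1
= 17.2835 m/s


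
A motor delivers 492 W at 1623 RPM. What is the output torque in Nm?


omega = 1623 * 2*pi/60 = 169.9602 rad/s
tau = P / omega = 492 / 169.9602
= 2.8948 Nm


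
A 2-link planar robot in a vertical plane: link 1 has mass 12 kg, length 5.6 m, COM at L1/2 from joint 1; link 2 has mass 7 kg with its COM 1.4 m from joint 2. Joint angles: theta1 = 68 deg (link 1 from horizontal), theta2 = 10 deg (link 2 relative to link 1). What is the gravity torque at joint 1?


Horizontal distance from joint 1 to link-1 COM:
  x_c1 = (L1/2)*cos(t1) = 2.8 * 0.3746 = 1.0489 m
Horizontal distance from joint 1 to link-2 COM:
  x_c2 = L1*cos(t1) + Lc2*cos(t1+t2)
       = 5.6*0.3746 + 1.4*0.2079 = 2.3889 m
tau1 = m1*g*x_c1 + m2*g*x_c2
     = 12*9.81*1.0489 + 7*9.81*2.3889
     = 123.4763 + 164.0439
     = 287.5203 Nm


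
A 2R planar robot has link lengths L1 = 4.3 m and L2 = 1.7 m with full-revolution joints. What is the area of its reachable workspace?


r_max = L1 + L2 = 6.0 m
r_min = |L1 - L2| = 2.6 m
Area = pi*(r_max^2 - r_min^2)
= pi*(36.0 - 6.76)
= pi * 29.24
= 91.8602 m^2


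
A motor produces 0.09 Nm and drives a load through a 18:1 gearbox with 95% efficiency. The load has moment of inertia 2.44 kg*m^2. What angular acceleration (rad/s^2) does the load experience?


tau_out = tau_motor * N * eta
= 0.09 * 18 * 0.95 = 1.539 Nm
alpha = tau_out / I = 1.539 / 2.44
= 0.6307 rad/s^2


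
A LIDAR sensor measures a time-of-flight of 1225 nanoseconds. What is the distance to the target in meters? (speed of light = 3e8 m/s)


tof = 1225 ns = 1.225e-06 s
dist = c * tof / 2
= 3e8 * 1.225e-06 / 2
= 183.75 m


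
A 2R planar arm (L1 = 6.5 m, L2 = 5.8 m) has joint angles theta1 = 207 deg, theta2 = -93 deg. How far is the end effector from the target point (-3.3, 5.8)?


End effector via forward kinematics:
x = L1*cos(t1) + L2*cos(t1+t2) = -8.1506
y = L1*sin(t1) + L2*sin(t1+t2) = 2.3476
Distance to target:
d = sqrt((-3.3 - -8.1506)^2 + (5.8 - 2.3476)^2)
= sqrt(23.5285 + 11.9189)
= 5.9538 m


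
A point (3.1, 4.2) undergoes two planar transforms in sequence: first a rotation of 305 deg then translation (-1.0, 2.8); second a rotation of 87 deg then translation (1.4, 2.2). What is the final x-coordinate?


After transform 1:
x1 = cos(305)*3.1 - sin(305)*4.2 + -1.0 = 4.2185
y1 = sin(305)*3.1 + cos(305)*4.2 + 2.8 = 2.6696
After transform 2:
x2 = cos(87)*4.2185 - sin(87)*2.6696 + 1.4
= -1.0452


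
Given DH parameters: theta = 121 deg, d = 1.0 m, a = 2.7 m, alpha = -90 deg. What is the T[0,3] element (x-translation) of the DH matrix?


T[0,3] = a * cos(theta)
= 2.7 * cos(121 deg)
= 2.7 * -0.515
= -1.3906


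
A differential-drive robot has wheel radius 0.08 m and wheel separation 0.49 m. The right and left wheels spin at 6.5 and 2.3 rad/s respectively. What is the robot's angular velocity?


vR = r*wR = 0.08*6.5 = 0.52 m/s
vL = r*wL = 0.08*2.3 = 0.184 m/s
v = (vR+vL)/2 = 0.352 m/s
omega = (vR-vL)/L = 0.6857 rad/s
angular velocity = 0.6857 rad/s


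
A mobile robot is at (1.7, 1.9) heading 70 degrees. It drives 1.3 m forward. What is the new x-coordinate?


x_new = x0 + d*cos(theta)
= 1.7 + 1.3*cos(70)
= 1.7 + 0.4446
= 2.1446


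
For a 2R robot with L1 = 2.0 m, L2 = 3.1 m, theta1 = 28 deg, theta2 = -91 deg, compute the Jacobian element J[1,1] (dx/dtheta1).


J[1,1] = -L1*sin(t1) - L2*sin(t1+t2)
= -2.0*sin(28) - 3.1*sin(-63)
= 1.8232


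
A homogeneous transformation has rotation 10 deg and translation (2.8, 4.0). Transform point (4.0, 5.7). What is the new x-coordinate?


x' = cos(theta)*px - sin(theta)*py + tx
= 0.9848*4.0 - 0.1736*5.7 + 2.8
= 5.7494


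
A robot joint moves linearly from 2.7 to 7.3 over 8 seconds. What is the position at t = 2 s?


s = t/T = 2/8 = 0.25
p(t) = p0 + (pf-p0)*s
= 2.7 + (7.3 - 2.7) * 0.25
= 3.85


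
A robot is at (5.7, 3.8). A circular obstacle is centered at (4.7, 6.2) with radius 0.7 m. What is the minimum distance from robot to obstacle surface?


center_dist = sqrt((5.7-4.7)^2 + (3.8-6.2)^2)
= sqrt(1.0 + 5.76)
= 2.6
min_dist = center_dist - radius = 2.6 - 0.7 = 1.9 m


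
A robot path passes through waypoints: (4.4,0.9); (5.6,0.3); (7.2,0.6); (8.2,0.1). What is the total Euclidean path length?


Segment lengths:
  seg1 = sqrt((1.2)^2 + (-0.6)^2) = 1.3416
  seg2 = sqrt((1.6)^2 + (0.3)^2) = 1.6279
  seg3 = sqrt((1.0)^2 + (-0.5)^2) = 1.118
Total = 4.0876


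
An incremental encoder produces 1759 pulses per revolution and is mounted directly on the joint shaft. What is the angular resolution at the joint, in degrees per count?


counts per rev = 1759
resolution = 360 / 1759
= 0.2047 deg/count


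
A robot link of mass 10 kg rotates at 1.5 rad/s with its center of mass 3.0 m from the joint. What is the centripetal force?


F = m * omega^2 * r
= 10 * 1.5^2 * 3.0
= 10 * 2.25 * 3.0
= 67.5 N


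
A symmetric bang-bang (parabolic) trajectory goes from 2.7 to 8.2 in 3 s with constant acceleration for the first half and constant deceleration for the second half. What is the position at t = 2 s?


Symmetric rest-to-rest: each phase covers (pf-p0)/2 in time T/2. 0.5*a*(T/2)^2 = (pf-p0)/2 => a = 4*(pf-p0)/T^2
a = 4*(8.2-2.7)/3^2 = 2.4444
t = 2 is in the deceleration phase (t > T/2).
p = pf - 0.5*a*(T-t)^2 = 8.2 - 0.5*2.4444*1^2
= 6.9778


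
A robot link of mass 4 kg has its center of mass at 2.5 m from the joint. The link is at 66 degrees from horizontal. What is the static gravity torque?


tau = m*g*L*cos(angle)
= 4 * 9.81 * 2.5 * cos(66 deg)
= 4 * 9.81 * 2.5 * 0.4067
= 39.9009 Nm


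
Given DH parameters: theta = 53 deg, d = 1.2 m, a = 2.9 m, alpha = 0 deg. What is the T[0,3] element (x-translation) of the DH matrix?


T[0,3] = a * cos(theta)
= 2.9 * cos(53 deg)
= 2.9 * 0.6018
= 1.7453


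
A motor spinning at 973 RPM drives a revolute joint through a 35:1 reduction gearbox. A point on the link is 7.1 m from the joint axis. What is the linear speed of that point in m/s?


omega_motor = 973 * 2*pi/60 = 101.8923 rad/s
omega_joint = omega_motor / 35 = 2.9112 rad/s
v = omega_joint * r = 2.9112 * 7.1
= 20.6696 m/s


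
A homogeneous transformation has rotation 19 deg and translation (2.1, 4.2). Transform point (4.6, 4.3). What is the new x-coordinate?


x' = cos(theta)*px - sin(theta)*py + tx
= 0.9455*4.6 - 0.3256*4.3 + 2.1
= 5.0494


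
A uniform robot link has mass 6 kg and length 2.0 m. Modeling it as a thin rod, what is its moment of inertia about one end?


I = (1/3) * m * L^2
= (1/3) * 6 * 2.0^2
= 0.333333 * 6 * 4.0
= 8.0 kg*m^2


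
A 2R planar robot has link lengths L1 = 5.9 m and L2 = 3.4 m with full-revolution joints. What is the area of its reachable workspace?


r_max = L1 + L2 = 9.3 m
r_min = |L1 - L2| = 2.5 m
Area = pi*(r_max^2 - r_min^2)
= pi*(86.49 - 6.25)
= pi * 80.24
= 252.0814 m^2


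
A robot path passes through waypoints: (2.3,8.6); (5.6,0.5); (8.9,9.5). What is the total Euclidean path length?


Segment lengths:
  seg1 = sqrt((3.3)^2 + (-8.1)^2) = 8.7464
  seg2 = sqrt((3.3)^2 + (9.0)^2) = 9.5859
Total = 18.3324


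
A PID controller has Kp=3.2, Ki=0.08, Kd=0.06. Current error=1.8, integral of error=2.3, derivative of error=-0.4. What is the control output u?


u = Kp*e + Ki*int(e) + Kd*de/dt
= 3.2*1.8 + 0.08*2.3 + 0.06*(-0.4)
= 5.76 + 0.184 + -0.024
= 5.92


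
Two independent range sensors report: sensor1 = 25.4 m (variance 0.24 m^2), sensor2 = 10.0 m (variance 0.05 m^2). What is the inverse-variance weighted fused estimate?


w1 = (1/var1) / (1/var1 + 1/var2)
   = 4.1667 / (4.1667 + 20.0) = 0.1724
w2 = 1 - w1 = 0.8276
fused = w1*s1 + w2*s2 = 4.3793 + 8.2759
= 12.6552 m


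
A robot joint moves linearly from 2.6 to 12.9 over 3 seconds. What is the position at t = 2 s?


s = t/T = 2/3 = 0.6667
p(t) = p0 + (pf-p0)*s
= 2.6 + (12.9 - 2.6) * 0.6667
= 9.4667


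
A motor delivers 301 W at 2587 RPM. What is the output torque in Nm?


omega = 2587 * 2*pi/60 = 270.91 rad/s
tau = P / omega = 301 / 270.91
= 1.1111 Nm


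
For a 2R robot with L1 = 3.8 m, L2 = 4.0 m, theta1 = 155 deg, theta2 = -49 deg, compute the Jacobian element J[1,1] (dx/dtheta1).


J[1,1] = -L1*sin(t1) - L2*sin(t1+t2)
= -3.8*sin(155) - 4.0*sin(106)
= -5.451


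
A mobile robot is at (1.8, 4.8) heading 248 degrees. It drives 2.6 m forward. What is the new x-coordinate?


x_new = x0 + d*cos(theta)
= 1.8 + 2.6*cos(248)
= 1.8 + -0.974
= 0.826


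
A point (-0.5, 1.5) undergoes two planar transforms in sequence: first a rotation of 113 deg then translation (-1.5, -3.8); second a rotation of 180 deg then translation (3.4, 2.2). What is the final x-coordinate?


After transform 1:
x1 = cos(113)*-0.5 - sin(113)*1.5 + -1.5 = -2.6854
y1 = sin(113)*-0.5 + cos(113)*1.5 + -3.8 = -4.8463
After transform 2:
x2 = cos(180)*-2.6854 - sin(180)*-4.8463 + 3.4
= 6.0854


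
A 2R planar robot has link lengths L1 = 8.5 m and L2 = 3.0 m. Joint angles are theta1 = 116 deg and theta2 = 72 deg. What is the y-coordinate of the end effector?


Convert angles to radians: theta1 = 2.0246, theta2 = 1.2566
y = L1*sin(theta1) + L2*sin(theta1+theta2)
y = 7.6397 + -0.4175
y = 7.2222
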